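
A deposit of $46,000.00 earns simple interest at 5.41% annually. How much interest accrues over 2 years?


Formula: I = P * r * t
Substituting: I = $46,000.00 * 0.0541 * 2
Step: I = $46,000.00 * 0.1082
I = $4,977.20

$4,977.20


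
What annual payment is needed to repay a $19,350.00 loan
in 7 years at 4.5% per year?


Formula: PMT = PV * r / (1 - (1+r)^(-n))
Denominator: 1 - (1 + 0.045)^(-7) = 0.265172
Numerator: $19,350.00 * 0.045 = 870.75
PMT = 870.75 / 0.265172 = $3,283.72

$3,283.72


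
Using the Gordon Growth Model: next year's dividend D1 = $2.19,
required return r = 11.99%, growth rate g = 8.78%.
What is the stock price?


Formula: P = D1 / (r - g)
Spread: r - g = 0.1199 - 0.0878 = 0.0321
Substituting: P = $2.19 / 0.0321
P = $68.22

$68.22


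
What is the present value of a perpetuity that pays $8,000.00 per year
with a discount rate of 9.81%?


Formula: PV = C / r
Substituting: PV = $8,000.00 / 0.0981
PV = $81,549.44

$81,549.44


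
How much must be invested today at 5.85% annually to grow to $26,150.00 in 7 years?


Formula: PV = FV / (1 + r)^n
Substituting: PV = $26,150.00 / (1 + 0.0585)^7
Discount factor: (1.0585)^7 = 1.488799
PV = $26,150.00 / 1.488799 = $17,564.49

$17,564.49


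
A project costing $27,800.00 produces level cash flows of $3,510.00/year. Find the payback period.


Formula: Payback = investment / annual cash flow
Substituting: Payback = $27,800.00 / $3,510.00
Payback = 7.9202 years

7.9202 years


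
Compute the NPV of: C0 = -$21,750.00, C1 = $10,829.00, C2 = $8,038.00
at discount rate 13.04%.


Formula: NPV = C0 + C1/(1+r) + C2/(1+r)^2
Discount C1: $10,829.00 / (1 + 0.1304) = $9,579.79
Discount C2: $8,038.00 / (1 + 0.1304)^2 = $6,290.48
NPV = -$21,750.00 + $9,579.79 + $6,290.48 = -$5,879.73

-$5,879.73


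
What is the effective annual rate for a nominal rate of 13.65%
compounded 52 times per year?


Formula: EAR = (1 + r/m)^m - 1
Period rate: r/m = 0.1365 / 52 = 0.002625
Compounding: (1 + 0.002625)^52 = 1.14605
EAR = 1.14605 - 1 = 0.14605

0.14605


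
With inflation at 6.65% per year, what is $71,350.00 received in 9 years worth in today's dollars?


Formula: Real value = nominal / (1 + inflation)^years
Price level: (1 + 0.0665)^9 = 1.785039
Real value = $71,350.00 / 1.785039 = $39,971.11

$39,971.11


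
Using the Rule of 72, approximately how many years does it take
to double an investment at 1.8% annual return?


Formula: Years ≈ 72 / r
Substituting: Years ≈ 72 / 1.8
Years ≈ 40.0

40.0 years


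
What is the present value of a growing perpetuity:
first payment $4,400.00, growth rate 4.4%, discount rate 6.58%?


Formula: PV = C / (r - g)
Spread: r - g = 0.0658 - 0.044 = 0.0218
Substituting: PV = $4,400.00 / 0.0218
PV = $201,834.86

$201,834.86


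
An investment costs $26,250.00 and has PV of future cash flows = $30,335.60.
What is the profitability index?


Formula: PI = PV(cash flows) / initial investment
Substituting: PI = $30,335.60 / $26,250.00
PI = 1.1556

1.1556


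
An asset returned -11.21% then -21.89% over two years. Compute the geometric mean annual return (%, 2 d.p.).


Formula: Geometric mean = ((1+r1)*(1+r2))^(1/2) - 1
Product: (1 + -0.1121) * (1 + -0.2189) = 0.8879 * 0.7811 = 0.693539
Square root: 0.693539^0.5 = 0.83279
Geometric mean = 0.83279 - 1 = -0.16721
As percentage: -16.72%

-16.72%


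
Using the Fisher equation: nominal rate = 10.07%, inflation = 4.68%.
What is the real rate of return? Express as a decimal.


Formula: (1 + r_real) = (1 + r_nom) / (1 + inflation)
Substituting: (1 + r_real) = 1.1007 / 1.0468
(1 + r_real) = 1.05149
r_real = 1.05149 - 1 = 0.05149

0.05149


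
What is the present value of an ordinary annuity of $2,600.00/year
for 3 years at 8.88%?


Formula: PV = PMT * (1 - (1+r)^(-n)) / r
Discount factor: (1 + 0.0888)^(-3) = 0.774739
Bracket: 1 - 0.774739 = 0.225261
PV = $2,600.00 * 0.225261 / 0.0888 = $6,595.47

$6,595.47


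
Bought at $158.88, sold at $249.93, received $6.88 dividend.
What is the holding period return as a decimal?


Formula: HPR = (P1 - P0 + D) / P0
Gain: $249.93 - $158.88 + $6.88 = $97.93
HPR = $97.93 / $158.88 = 0.6164

0.6164


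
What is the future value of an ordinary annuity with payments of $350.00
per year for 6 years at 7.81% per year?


Formula: FV = PMT * ((1+r)^n - 1) / r
Growth factor: (1 + 0.0781)^6 = 1.570197
Numerator: 1.570197 - 1 = 0.570197
FV = $350.00 * 0.570197 / 0.0781 = $2,555.30

$2,555.30


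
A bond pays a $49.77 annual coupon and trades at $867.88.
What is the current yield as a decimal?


Formula: Current yield = annual coupon / price
Substituting: CY = $49.77 / $867.88
CY = 0.057347

0.057347


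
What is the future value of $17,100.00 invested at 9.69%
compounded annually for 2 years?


Formula: FV = P * (1 + r)^n
Substituting: FV = $17,100.00 * (1 + 0.0969)^2
Growth factor: (1.0969)^2 = 1.20319
FV = $17,100.00 * 1.20319 = $20,574.54

$20,574.54


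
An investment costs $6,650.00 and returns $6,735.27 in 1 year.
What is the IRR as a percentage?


Formula: IRR = C1/C0 - 1
Substituting: IRR = $6,735.27 / $6,650.00 - 1
Ratio: 1.012823 - 1 = 0.012823
IRR = 1.2823%

1.2823%


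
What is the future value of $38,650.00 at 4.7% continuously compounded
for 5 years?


Formula: FV = P * e^(r*t)
Exponent: r*t = 0.047 * 5 = 0.235
e^(0.235) = 1.264909
FV = $38,650.00 * 1.264909 = $48,888.72

$48,888.72


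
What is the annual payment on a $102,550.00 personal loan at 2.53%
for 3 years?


Formula: PMT = PV * r / (1 - (1+r)^(-n))
Denominator: 1 - (1 + 0.0253)^(-3) = 0.072215
Numerator: $102,550.00 * 0.0253 = 2594.515
PMT = 2594.515 / 0.072215 = $35,927.41

$35,927.41


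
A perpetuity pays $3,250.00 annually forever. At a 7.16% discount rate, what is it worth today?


Formula: PV = C / r
Substituting: PV = $3,250.00 / 0.0716
PV = $45,391.06

$45,391.06


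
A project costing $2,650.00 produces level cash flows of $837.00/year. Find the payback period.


Formula: Payback = investment / annual cash flow
Substituting: Payback = $2,650.00 / $837.00
Payback = 3.1661 years

3.1661 years


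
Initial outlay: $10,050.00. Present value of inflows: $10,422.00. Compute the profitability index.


Formula: PI = PV(cash flows) / initial investment
Substituting: PI = $10,422.00 / $10,050.00
PI = 1.037

1.037


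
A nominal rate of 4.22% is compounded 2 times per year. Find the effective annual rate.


Formula: EAR = (1 + r/m)^m - 1
Period rate: r/m = 0.0422 / 2 = 0.0211
Compounding: (1 + 0.0211)^2 = 1.042645
EAR = 1.042645 - 1 = 0.042645

0.042645


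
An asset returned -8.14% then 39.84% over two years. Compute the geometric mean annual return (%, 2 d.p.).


Formula: Geometric mean = ((1+r1)*(1+r2))^(1/2) - 1
Product: (1 + -0.0814) * (1 + 0.3984) = 0.9186 * 1.3984 = 1.28457
Square root: 1.28457^0.5 = 1.133389
Geometric mean = 1.133389 - 1 = 0.133389
As percentage: 13.34%

13.34%


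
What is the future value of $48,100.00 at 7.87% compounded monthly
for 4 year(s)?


Formula: FV = P * (1 + r/m)^(m*t)
Period rate: r/m = 0.0787 / 12 = 0.006558
Total periods: m*t = 12 * 4 = 48
Growth factor: (1 + 0.006558)^48 = 1.368578
FV = $48,100.00 * 1.368578 = $65,828.60

$65,828.60


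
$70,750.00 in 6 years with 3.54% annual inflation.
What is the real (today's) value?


Formula: Real value = nominal / (1 + inflation)^years
Price level: (1 + 0.0354)^6 = 1.232109
Real value = $70,750.00 / 1.232109 = $57,421.89

$57,421.89


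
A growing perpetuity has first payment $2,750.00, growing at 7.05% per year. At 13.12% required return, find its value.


Formula: PV = C / (r - g)
Spread: r - g = 0.1312 - 0.0705 = 0.0607
Substituting: PV = $2,750.00 / 0.0607
PV = $45,304.78

$45,304.78


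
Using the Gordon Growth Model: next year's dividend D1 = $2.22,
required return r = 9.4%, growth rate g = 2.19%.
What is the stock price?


Formula: P = D1 / (r - g)
Spread: r - g = 0.094 - 0.0219 = 0.0721
Substituting: P = $2.22 / 0.0721
P = $30.79

$30.79


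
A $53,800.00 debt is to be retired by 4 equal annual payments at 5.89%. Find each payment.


Formula: PMT = PV * r / (1 - (1+r)^(-n))
Denominator: 1 - (1 + 0.0589)^(-4) = 0.20461
Numerator: $53,800.00 * 0.0589 = 3168.82
PMT = 3168.82 / 0.20461 = $15,487.13

$15,487.13


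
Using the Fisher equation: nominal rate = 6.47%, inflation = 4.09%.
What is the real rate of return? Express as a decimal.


Formula: (1 + r_real) = (1 + r_nom) / (1 + inflation)
Substituting: (1 + r_real) = 1.0647 / 1.0409
(1 + r_real) = 1.022865
r_real = 1.022865 - 1 = 0.022865

0.022865


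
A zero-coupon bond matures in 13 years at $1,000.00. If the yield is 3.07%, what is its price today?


Formula: Price = FV / (1 + r)^n
Substituting: Price = $1,000.00 / (1 + 0.0307)^13
Discount factor: (1.0307)^13 = 1.481561
Price = $1,000.00 / 1.481561 = $674.96

$674.96


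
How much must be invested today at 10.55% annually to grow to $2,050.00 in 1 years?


Formula: PV = FV / (1 + r)^n
Substituting: PV = $2,050.00 / (1 + 0.1055)^1
Discount factor: (1.1055)^1 = 1.1055
PV = $2,050.00 / 1.1055 = $1,854.36

$1,854.36


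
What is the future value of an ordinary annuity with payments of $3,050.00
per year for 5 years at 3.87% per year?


Formula: FV = PMT * ((1+r)^n - 1) / r
Growth factor: (1 + 0.0387)^5 = 1.209068
Numerator: 1.209068 - 1 = 0.209068
FV = $3,050.00 * 0.209068 / 0.0387 = $16,476.92

$16,476.92


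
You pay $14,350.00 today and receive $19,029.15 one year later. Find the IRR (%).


Formula: IRR = C1/C0 - 1
Substituting: IRR = $19,029.15 / $14,350.00 - 1
Ratio: 1.326073 - 1 = 0.326073
IRR = 32.6073%

32.6073%


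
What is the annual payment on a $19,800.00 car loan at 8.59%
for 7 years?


Formula: PMT = PV * r / (1 - (1+r)^(-n))
Denominator: 1 - (1 + 0.0859)^(-7) = 0.438343
Numerator: $19,800.00 * 0.0859 = 1700.82
PMT = 1700.82 / 0.438343 = $3,880.11

$3,880.11


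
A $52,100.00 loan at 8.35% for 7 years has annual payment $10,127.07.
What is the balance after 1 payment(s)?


Formula: Balance = PV*(1+r)^k - PMT*((1+r)^k - 1)/r
Growth: (1 + 0.0835)^1 = 1.0835
Accumulated factor: ((1+r)^k - 1)/r = 1.0
Balance = $52,100.00 * 1.0835 - $10,127.07 * 1.0
Balance = $46,323.28

$46,323.28


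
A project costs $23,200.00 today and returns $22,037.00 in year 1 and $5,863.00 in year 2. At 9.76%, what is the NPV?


Formula: NPV = C0 + C1/(1+r) + C2/(1+r)^2
Discount C1: $22,037.00 / (1 + 0.0976) = $20,077.44
Discount C2: $5,863.00 / (1 + 0.0976)^2 = $4,866.67
NPV = -$23,200.00 + $20,077.44 + $4,866.67 = $1,744.11

$1,744.11


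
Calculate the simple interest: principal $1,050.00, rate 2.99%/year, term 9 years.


Formula: I = P * r * t
Substituting: I = $1,050.00 * 0.0299 * 9
Step: I = $1,050.00 * 0.2691
I = $282.56

$282.56


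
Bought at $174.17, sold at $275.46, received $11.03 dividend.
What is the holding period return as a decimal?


Formula: HPR = (P1 - P0 + D) / P0
Gain: $275.46 - $174.17 + $11.03 = $112.32
HPR = $112.32 / $174.17 = 0.6449

0.6449


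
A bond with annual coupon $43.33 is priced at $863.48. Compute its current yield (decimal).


Formula: Current yield = annual coupon / price
Substituting: CY = $43.33 / $863.48
CY = 0.050181

0.050181


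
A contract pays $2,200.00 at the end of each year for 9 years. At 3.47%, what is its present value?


Formula: PV = PMT * (1 - (1+r)^(-n)) / r
Discount factor: (1 + 0.0347)^(-9) = 0.735648
Bracket: 1 - 0.735648 = 0.264352
PV = $2,200.00 * 0.264352 / 0.0347 = $16,760.08

$16,760.08


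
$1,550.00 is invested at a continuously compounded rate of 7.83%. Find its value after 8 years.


Formula: FV = P * e^(r*t)
Exponent: r*t = 0.0783 * 8 = 0.6264
e^(0.6264) = 1.870863
FV = $1,550.00 * 1.870863 = $2,899.84

$2,899.84


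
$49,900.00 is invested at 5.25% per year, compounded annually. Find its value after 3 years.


Formula: FV = P * (1 + r)^n
Substituting: FV = $49,900.00 * (1 + 0.0525)^3
Growth factor: (1.0525)^3 = 1.165913
FV = $49,900.00 * 1.165913 = $58,179.08

$58,179.08


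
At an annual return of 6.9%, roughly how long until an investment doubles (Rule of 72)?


Formula: Years ≈ 72 / r
Substituting: Years ≈ 72 / 6.9
Years ≈ 10.4

10.4 years


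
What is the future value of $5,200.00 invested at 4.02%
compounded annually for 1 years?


Formula: FV = P * (1 + r)^n
Substituting: FV = $5,200.00 * (1 + 0.0402)^1
Growth factor: (1.0402)^1 = 1.0402
FV = $5,200.00 * 1.0402 = $5,409.04

$5,409.04


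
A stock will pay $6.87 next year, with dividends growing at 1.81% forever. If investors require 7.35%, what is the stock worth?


Formula: P = D1 / (r - g)
Spread: r - g = 0.0735 - 0.0181 = 0.0554
Substituting: P = $6.87 / 0.0554
P = $124.01

$124.01


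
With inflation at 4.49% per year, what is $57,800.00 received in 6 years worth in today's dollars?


Formula: Real value = nominal / (1 + inflation)^years
Price level: (1 + 0.0449)^6 = 1.301513
Real value = $57,800.00 / 1.301513 = $44,409.87

$44,409.87


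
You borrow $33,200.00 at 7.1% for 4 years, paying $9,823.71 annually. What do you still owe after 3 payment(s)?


Formula: Balance = PV*(1+r)^k - PMT*((1+r)^k - 1)/r
Growth: (1 + 0.071)^3 = 1.228481
Accumulated factor: ((1+r)^k - 1)/r = 3.218041
Balance = $33,200.00 * 1.228481 - $9,823.71 * 3.218041
Balance = $9,172.46

$9,172.46


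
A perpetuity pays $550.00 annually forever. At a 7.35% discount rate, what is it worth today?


Formula: PV = C / r
Substituting: PV = $550.00 / 0.0735
PV = $7,482.99

$7,482.99


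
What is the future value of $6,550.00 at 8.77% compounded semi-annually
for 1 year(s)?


Formula: FV = P * (1 + r/m)^(m*t)
Period rate: r/m = 0.0877 / 2 = 0.04385
Total periods: m*t = 2 * 1 = 2
Growth factor: (1 + 0.04385)^2 = 1.089623
FV = $6,550.00 * 1.089623 = $7,137.03

$7,137.03


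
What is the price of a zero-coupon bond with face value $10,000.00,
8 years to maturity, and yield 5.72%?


Formula: Price = FV / (1 + r)^n
Substituting: Price = $10,000.00 / (1 + 0.0572)^8
Discount factor: (1.0572)^8 = 1.560477
Price = $10,000.00 / 1.560477 = $6,408.30

$6,408.30


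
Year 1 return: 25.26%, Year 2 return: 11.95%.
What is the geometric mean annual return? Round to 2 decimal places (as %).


Formula: Geometric mean = ((1+r1)*(1+r2))^(1/2) - 1
Product: (1 + 0.2526) * (1 + 0.1195) = 1.2526 * 1.1195 = 1.402286
Square root: 1.402286^0.5 = 1.184181
Geometric mean = 1.184181 - 1 = 0.184181
As percentage: 18.42%

18.42%


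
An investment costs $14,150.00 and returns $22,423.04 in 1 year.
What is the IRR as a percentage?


Formula: IRR = C1/C0 - 1
Substituting: IRR = $22,423.04 / $14,150.00 - 1
Ratio: 1.584667 - 1 = 0.584667
IRR = 58.4667%

58.4667%


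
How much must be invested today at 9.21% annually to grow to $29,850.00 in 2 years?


Formula: PV = FV / (1 + r)^n
Substituting: PV = $29,850.00 / (1 + 0.0921)^2
Discount factor: (1.0921)^2 = 1.192682
PV = $29,850.00 / 1.192682 = $25,027.62

$25,027.62


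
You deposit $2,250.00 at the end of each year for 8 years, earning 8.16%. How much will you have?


Formula: FV = PMT * ((1+r)^n - 1) / r
Growth factor: (1 + 0.0816)^8 = 1.872981
Numerator: 1.872981 - 1 = 0.872981
FV = $2,250.00 * 0.872981 / 0.0816 = $24,071.17

$24,071.17


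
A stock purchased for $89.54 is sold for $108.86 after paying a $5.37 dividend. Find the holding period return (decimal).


Formula: HPR = (P1 - P0 + D) / P0
Gain: $108.86 - $89.54 + $5.37 = $24.69
HPR = $24.69 / $89.54 = 0.2757

0.2757


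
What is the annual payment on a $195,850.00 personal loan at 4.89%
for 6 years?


Formula: PMT = PV * r / (1 - (1+r)^(-n))
Denominator: 1 - (1 + 0.0489)^(-6) = 0.249077
Numerator: $195,850.00 * 0.0489 = 9577.065
PMT = 9577.065 / 0.249077 = $38,450.24

$38,450.24


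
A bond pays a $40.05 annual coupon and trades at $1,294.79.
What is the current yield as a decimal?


Formula: Current yield = annual coupon / price
Substituting: CY = $40.05 / $1,294.79
CY = 0.030932

0.030932


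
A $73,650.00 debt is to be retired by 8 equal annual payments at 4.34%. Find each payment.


Formula: PMT = PV * r / (1 - (1+r)^(-n))
Denominator: 1 - (1 + 0.0434)^(-8) = 0.288142
Numerator: $73,650.00 * 0.0434 = 3196.41
PMT = 3196.41 / 0.288142 = $11,093.17

$11,093.17


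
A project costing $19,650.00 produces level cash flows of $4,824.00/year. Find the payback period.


Formula: Payback = investment / annual cash flow
Substituting: Payback = $19,650.00 / $4,824.00
Payback = 4.0734 years

4.0734 years


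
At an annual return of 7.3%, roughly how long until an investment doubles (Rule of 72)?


Formula: Years ≈ 72 / r
Substituting: Years ≈ 72 / 7.3
Years ≈ 9.9

9.9 years


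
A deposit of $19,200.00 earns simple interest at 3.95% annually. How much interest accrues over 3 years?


Formula: I = P * r * t
Substituting: I = $19,200.00 * 0.0395 * 3
Step: I = $19,200.00 * 0.1185
I = $2,275.20

$2,275.20


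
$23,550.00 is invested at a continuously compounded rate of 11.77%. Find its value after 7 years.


Formula: FV = P * e^(r*t)
Exponent: r*t = 0.1177 * 7 = 0.8239
e^(0.8239) = 2.279372
FV = $23,550.00 * 2.279372 = $53,679.21

$53,679.21


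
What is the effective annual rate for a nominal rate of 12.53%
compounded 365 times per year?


Formula: EAR = (1 + r/m)^m - 1
Period rate: r/m = 0.1253 / 365 = 0.000343
Compounding: (1 + 0.000343)^365 = 1.133464
EAR = 1.133464 - 1 = 0.133464

0.133464


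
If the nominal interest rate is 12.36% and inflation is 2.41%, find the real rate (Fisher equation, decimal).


Formula: (1 + r_real) = (1 + r_nom) / (1 + inflation)
Substituting: (1 + r_real) = 1.1236 / 1.0241
(1 + r_real) = 1.097158
r_real = 1.097158 - 1 = 0.097158

0.097158


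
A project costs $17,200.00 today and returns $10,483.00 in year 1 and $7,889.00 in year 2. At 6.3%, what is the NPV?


Formula: NPV = C0 + C1/(1+r) + C2/(1+r)^2
Discount C1: $10,483.00 / (1 + 0.063) = $9,861.71
Discount C2: $7,889.00 / (1 + 0.063)^2 = $6,981.61
NPV = -$17,200.00 + $9,861.71 + $6,981.61 = -$356.68

-$356.68


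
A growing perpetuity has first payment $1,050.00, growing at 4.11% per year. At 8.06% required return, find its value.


Formula: PV = C / (r - g)
Spread: r - g = 0.0806 - 0.0411 = 0.0395
Substituting: PV = $1,050.00 / 0.0395
PV = $26,582.28

$26,582.28


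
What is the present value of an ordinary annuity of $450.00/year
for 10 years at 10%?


Formula: PV = PMT * (1 - (1+r)^(-n)) / r
Discount factor: (1 + 0.1)^(-10) = 0.385543
Bracket: 1 - 0.385543 = 0.614457
PV = $450.00 * 0.614457 / 0.1 = $2,765.06

$2,765.06


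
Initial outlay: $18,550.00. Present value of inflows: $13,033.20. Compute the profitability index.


Formula: PI = PV(cash flows) / initial investment
Substituting: PI = $13,033.20 / $18,550.00
PI = 0.7026

0.7026


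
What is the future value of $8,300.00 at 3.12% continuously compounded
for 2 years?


Formula: FV = P * e^(r*t)
Exponent: r*t = 0.0312 * 2 = 0.0624
e^(0.0624) = 1.064388
FV = $8,300.00 * 1.064388 = $8,834.42

$8,834.42


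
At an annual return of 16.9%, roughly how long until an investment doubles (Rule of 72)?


Formula: Years ≈ 72 / r
Substituting: Years ≈ 72 / 16.9
Years ≈ 4.3

4.3 years


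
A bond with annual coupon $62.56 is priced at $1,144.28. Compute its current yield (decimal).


Formula: Current yield = annual coupon / price
Substituting: CY = $62.56 / $1,144.28
CY = 0.054672

0.054672


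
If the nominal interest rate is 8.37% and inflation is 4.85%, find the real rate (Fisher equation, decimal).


Formula: (1 + r_real) = (1 + r_nom) / (1 + inflation)
Substituting: (1 + r_real) = 1.0837 / 1.0485
(1 + r_real) = 1.033572
r_real = 1.033572 - 1 = 0.033572

0.033572


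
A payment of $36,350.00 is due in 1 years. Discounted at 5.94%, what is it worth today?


Formula: PV = FV / (1 + r)^n
Substituting: PV = $36,350.00 / (1 + 0.0594)^1
Discount factor: (1.0594)^1 = 1.0594
PV = $36,350.00 / 1.0594 = $34,311.87

$34,311.87


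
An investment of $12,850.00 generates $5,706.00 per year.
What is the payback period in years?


Formula: Payback = investment / annual cash flow
Substituting: Payback = $12,850.00 / $5,706.00
Payback = 2.252 years

2.252 years


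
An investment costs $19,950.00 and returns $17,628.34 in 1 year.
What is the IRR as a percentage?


Formula: IRR = C1/C0 - 1
Substituting: IRR = $17,628.34 / $19,950.00 - 1
Ratio: 0.883626 - 1 = -0.116374
IRR = -11.6374%

-11.6374%


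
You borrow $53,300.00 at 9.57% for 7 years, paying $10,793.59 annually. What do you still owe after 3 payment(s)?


Formula: Balance = PV*(1+r)^k - PMT*((1+r)^k - 1)/r
Growth: (1 + 0.0957)^3 = 1.315452
Accumulated factor: ((1+r)^k - 1)/r = 3.296258
Balance = $53,300.00 * 1.315452 - $10,793.59 * 3.296258
Balance = $34,535.13

$34,535.13


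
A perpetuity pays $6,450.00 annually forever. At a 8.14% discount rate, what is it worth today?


Formula: PV = C / r
Substituting: PV = $6,450.00 / 0.0814
PV = $79,238.33

$79,238.33


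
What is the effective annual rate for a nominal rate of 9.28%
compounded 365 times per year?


Formula: EAR = (1 + r/m)^m - 1
Period rate: r/m = 0.0928 / 365 = 0.000254
Compounding: (1 + 0.000254)^365 = 1.097229
EAR = 1.097229 - 1 = 0.097229

0.097229


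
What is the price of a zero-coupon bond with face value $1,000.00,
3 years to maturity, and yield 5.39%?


Formula: Price = FV / (1 + r)^n
Substituting: Price = $1,000.00 / (1 + 0.0539)^3
Discount factor: (1.0539)^3 = 1.170572
Price = $1,000.00 / 1.170572 = $854.28

$854.28


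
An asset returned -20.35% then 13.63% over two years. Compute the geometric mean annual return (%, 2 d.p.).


Formula: Geometric mean = ((1+r1)*(1+r2))^(1/2) - 1
Product: (1 + -0.2035) * (1 + 0.1363) = 0.7965 * 1.1363 = 0.905063
Square root: 0.905063^0.5 = 0.951348
Geometric mean = 0.951348 - 1 = -0.048652
As percentage: -4.87%

-4.87%


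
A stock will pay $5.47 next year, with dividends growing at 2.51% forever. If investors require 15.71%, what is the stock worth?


Formula: P = D1 / (r - g)
Spread: r - g = 0.1571 - 0.0251 = 0.132
Substituting: P = $5.47 / 0.132
P = $41.44

$41.44


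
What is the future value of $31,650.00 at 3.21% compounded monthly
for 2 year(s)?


Formula: FV = P * (1 + r/m)^(m*t)
Period rate: r/m = 0.0321 / 12 = 0.002675
Total periods: m*t = 12 * 2 = 24
Growth factor: (1 + 0.002675)^24 = 1.066214
FV = $31,650.00 * 1.066214 = $33,745.68

$33,745.68


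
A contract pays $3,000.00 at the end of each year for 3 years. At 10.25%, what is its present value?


Formula: PV = PMT * (1 - (1+r)^(-n)) / r
Discount factor: (1 + 0.1025)^(-3) = 0.746215
Bracket: 1 - 0.746215 = 0.253785
PV = $3,000.00 * 0.253785 / 0.1025 = $7,427.84

$7,427.84


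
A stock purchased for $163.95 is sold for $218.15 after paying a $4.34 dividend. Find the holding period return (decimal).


Formula: HPR = (P1 - P0 + D) / P0
Gain: $218.15 - $163.95 + $4.34 = $58.54
HPR = $58.54 / $163.95 = 0.3571

0.3571


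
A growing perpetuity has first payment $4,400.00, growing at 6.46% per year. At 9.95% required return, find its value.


Formula: PV = C / (r - g)
Spread: r - g = 0.0995 - 0.0646 = 0.0349
Substituting: PV = $4,400.00 / 0.0349
PV = $126,074.50

$126,074.50


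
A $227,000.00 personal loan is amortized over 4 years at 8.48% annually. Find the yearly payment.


Formula: PMT = PV * r / (1 - (1+r)^(-n))
Denominator: 1 - (1 + 0.0848)^(-4) = 0.277893
Numerator: $227,000.00 * 0.0848 = 19249.6
PMT = 19249.6 / 0.277893 = $69,269.72

$69,269.72


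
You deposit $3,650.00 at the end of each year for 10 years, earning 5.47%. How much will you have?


Formula: FV = PMT * ((1+r)^n - 1) / r
Growth factor: (1 + 0.0547)^10 = 1.703293
Numerator: 1.703293 - 1 = 0.703293
FV = $3,650.00 * 0.703293 / 0.0547 = $46,929.08

$46,929.08


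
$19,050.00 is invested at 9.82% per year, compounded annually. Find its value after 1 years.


Formula: FV = P * (1 + r)^n
Substituting: FV = $19,050.00 * (1 + 0.0982)^1
Growth factor: (1.0982)^1 = 1.0982
FV = $19,050.00 * 1.0982 = $20,920.71

$20,920.71


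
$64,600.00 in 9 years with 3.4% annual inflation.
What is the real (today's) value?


Formula: Real value = nominal / (1 + inflation)^years
Price level: (1 + 0.034)^9 = 1.351092
Real value = $64,600.00 / 1.351092 = $47,813.18

$47,813.18


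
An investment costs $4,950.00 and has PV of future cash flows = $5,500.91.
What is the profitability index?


Formula: PI = PV(cash flows) / initial investment
Substituting: PI = $5,500.91 / $4,950.00
PI = 1.1113

1.1113


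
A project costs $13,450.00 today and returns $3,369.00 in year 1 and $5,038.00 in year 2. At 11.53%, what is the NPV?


Formula: NPV = C0 + C1/(1+r) + C2/(1+r)^2
Discount C1: $3,369.00 / (1 + 0.1153) = $3,020.71
Discount C2: $5,038.00 / (1 + 0.1153)^2 = $4,050.18
NPV = -$13,450.00 + $3,020.71 + $4,050.18 = -$6,379.10

-$6,379.10


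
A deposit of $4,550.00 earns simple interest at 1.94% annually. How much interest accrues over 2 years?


Formula: I = P * r * t
Substituting: I = $4,550.00 * 0.0194 * 2
Step: I = $4,550.00 * 0.0388
I = $176.54

$176.54


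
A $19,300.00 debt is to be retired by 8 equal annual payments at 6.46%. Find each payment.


Formula: PMT = PV * r / (1 - (1+r)^(-n))
Denominator: 1 - (1 + 0.0646)^(-8) = 0.39395
Numerator: $19,300.00 * 0.0646 = 1246.78
PMT = 1246.78 / 0.39395 = $3,164.82

$3,164.82


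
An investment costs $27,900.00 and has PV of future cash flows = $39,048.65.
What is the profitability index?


Formula: PI = PV(cash flows) / initial investment
Substituting: PI = $39,048.65 / $27,900.00
PI = 1.3996

1.3996


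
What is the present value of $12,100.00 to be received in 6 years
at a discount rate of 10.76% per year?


Formula: PV = FV / (1 + r)^n
Substituting: PV = $12,100.00 / (1 + 0.1076)^6
Discount factor: (1.1076)^6 = 1.84628
PV = $12,100.00 / 1.84628 = $6,553.72

$6,553.72


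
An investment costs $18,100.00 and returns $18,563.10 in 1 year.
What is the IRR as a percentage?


Formula: IRR = C1/C0 - 1
Substituting: IRR = $18,563.10 / $18,100.00 - 1
Ratio: 1.025586 - 1 = 0.025586
IRR = 2.5586%

2.5586%


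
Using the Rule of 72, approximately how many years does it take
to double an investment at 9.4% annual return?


Formula: Years ≈ 72 / r
Substituting: Years ≈ 72 / 9.4
Years ≈ 7.7

7.7 years


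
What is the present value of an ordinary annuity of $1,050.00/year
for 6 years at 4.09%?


Formula: PV = PMT * (1 - (1+r)^(-n)) / r
Discount factor: (1 + 0.0409)^(-6) = 0.786223
Bracket: 1 - 0.786223 = 0.213777
PV = $1,050.00 * 0.213777 / 0.0409 = $5,488.15

$5,488.15


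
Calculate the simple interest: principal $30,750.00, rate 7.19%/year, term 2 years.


Formula: I = P * r * t
Substituting: I = $30,750.00 * 0.0719 * 2
Step: I = $30,750.00 * 0.1438
I = $4,421.85

$4,421.85


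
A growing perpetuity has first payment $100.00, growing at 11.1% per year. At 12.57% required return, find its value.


Formula: PV = C / (r - g)
Spread: r - g = 0.1257 - 0.111 = 0.0147
Substituting: PV = $100.00 / 0.0147
PV = $6,802.72

$6,802.72


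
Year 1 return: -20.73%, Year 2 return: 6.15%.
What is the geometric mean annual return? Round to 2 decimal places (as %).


Formula: Geometric mean = ((1+r1)*(1+r2))^(1/2) - 1
Product: (1 + -0.2073) * (1 + 0.0615) = 0.7927 * 1.0615 = 0.841451
Square root: 0.841451^0.5 = 0.917306
Geometric mean = 0.917306 - 1 = -0.082694
As percentage: -8.27%

-8.27%


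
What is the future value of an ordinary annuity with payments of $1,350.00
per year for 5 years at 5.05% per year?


Formula: FV = PMT * ((1+r)^n - 1) / r
Growth factor: (1 + 0.0505)^5 = 1.279323
Numerator: 1.279323 - 1 = 0.279323
FV = $1,350.00 * 0.279323 / 0.0505 = $7,467.06

$7,467.06


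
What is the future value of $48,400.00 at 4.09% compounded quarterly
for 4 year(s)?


Formula: FV = P * (1 + r/m)^(m*t)
Period rate: r/m = 0.0409 / 4 = 0.010225
Total periods: m*t = 4 * 4 = 16
Growth factor: (1 + 0.010225)^16 = 1.176765
FV = $48,400.00 * 1.176765 = $56,955.43

$56,955.43


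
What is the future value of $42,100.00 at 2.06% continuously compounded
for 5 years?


Formula: FV = P * e^(r*t)
Exponent: r*t = 0.0206 * 5 = 0.103
e^(0.103) = 1.108491
FV = $42,100.00 * 1.108491 = $46,667.49

$46,667.49


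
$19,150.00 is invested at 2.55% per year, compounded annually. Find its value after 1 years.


Formula: FV = P * (1 + r)^n
Substituting: FV = $19,150.00 * (1 + 0.0255)^1
Growth factor: (1.0255)^1 = 1.0255
FV = $19,150.00 * 1.0255 = $19,638.33

$19,638.33


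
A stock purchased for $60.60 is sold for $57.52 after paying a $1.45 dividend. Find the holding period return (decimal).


Formula: HPR = (P1 - P0 + D) / P0
Gain: $57.52 - $60.60 + $1.45 = -$1.63
HPR = -$1.63 / $60.60 = -0.0269

-0.0269


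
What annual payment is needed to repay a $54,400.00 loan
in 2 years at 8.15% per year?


Formula: PMT = PV * r / (1 - (1+r)^(-n))
Denominator: 1 - (1 + 0.0815)^(-2) = 0.145038
Numerator: $54,400.00 * 0.0815 = 4433.6
PMT = 4433.6 / 0.145038 = $30,568.60

$30,568.60


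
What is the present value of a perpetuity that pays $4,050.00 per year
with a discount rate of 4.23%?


Formula: PV = C / r
Substituting: PV = $4,050.00 / 0.0423
PV = $95,744.68

$95,744.68


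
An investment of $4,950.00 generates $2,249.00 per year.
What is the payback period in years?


Formula: Payback = investment / annual cash flow
Substituting: Payback = $4,950.00 / $2,249.00
Payback = 2.201 years

2.201 years


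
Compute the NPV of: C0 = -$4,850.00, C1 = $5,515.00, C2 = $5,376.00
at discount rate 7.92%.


Formula: NPV = C0 + C1/(1+r) + C2/(1+r)^2
Discount C1: $5,515.00 / (1 + 0.0792) = $5,110.27
Discount C2: $5,376.00 / (1 + 0.0792)^2 = $4,615.89
NPV = -$4,850.00 + $5,110.27 + $4,615.89 = $4,876.16

$4,876.16


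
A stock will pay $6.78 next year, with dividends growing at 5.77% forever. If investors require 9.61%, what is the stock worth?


Formula: P = D1 / (r - g)
Spread: r - g = 0.0961 - 0.0577 = 0.0384
Substituting: P = $6.78 / 0.0384
P = $176.56

$176.56


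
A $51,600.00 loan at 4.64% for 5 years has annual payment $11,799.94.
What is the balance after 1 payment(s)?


Formula: Balance = PV*(1+r)^k - PMT*((1+r)^k - 1)/r
Growth: (1 + 0.0464)^1 = 1.0464
Accumulated factor: ((1+r)^k - 1)/r = 1.0
Balance = $51,600.00 * 1.0464 - $11,799.94 * 1.0
Balance = $42,194.30

$42,194.30


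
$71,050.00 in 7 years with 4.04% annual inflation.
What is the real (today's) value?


Formula: Real value = nominal / (1 + inflation)^years
Price level: (1 + 0.0404)^7 = 1.319479
Real value = $71,050.00 / 1.319479 = $53,847.02

$53,847.02


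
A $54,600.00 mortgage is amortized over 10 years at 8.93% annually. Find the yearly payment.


Formula: PMT = PV * r / (1 - (1+r)^(-n))
Denominator: 1 - (1 + 0.0893)^(-10) = 0.574867
Numerator: $54,600.00 * 0.0893 = 4875.78
PMT = 4875.78 / 0.574867 = $8,481.58

$8,481.58


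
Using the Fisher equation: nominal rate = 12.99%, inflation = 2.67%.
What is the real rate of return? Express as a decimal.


Formula: (1 + r_real) = (1 + r_nom) / (1 + inflation)
Substituting: (1 + r_real) = 1.1299 / 1.0267
(1 + r_real) = 1.100516
r_real = 1.100516 - 1 = 0.100516

0.100516


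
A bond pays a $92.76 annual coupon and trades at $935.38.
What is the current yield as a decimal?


Formula: Current yield = annual coupon / price
Substituting: CY = $92.76 / $935.38
CY = 0.099168

0.099168


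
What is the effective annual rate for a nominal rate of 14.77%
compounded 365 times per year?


Formula: EAR = (1 + r/m)^m - 1
Period rate: r/m = 0.1477 / 365 = 0.000405
Compounding: (1 + 0.000405)^365 = 1.15913
EAR = 1.15913 - 1 = 0.15913

0.15913


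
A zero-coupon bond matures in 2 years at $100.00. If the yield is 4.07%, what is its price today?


Formula: Price = FV / (1 + r)^n
Substituting: Price = $100.00 / (1 + 0.0407)^2
Discount factor: (1.0407)^2 = 1.083056
Price = $100.00 / 1.083056 = $92.33

$92.33


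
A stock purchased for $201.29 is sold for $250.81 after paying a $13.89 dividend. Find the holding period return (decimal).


Formula: HPR = (P1 - P0 + D) / P0
Gain: $250.81 - $201.29 + $13.89 = $63.41
HPR = $63.41 / $201.29 = 0.315

0.315


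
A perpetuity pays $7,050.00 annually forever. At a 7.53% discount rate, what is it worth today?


Formula: PV = C / r
Substituting: PV = $7,050.00 / 0.0753
PV = $93,625.50

$93,625.50


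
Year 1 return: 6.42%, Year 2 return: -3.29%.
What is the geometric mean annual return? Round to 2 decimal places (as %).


Formula: Geometric mean = ((1+r1)*(1+r2))^(1/2) - 1
Product: (1 + 0.0642) * (1 + -0.0329) = 1.0642 * 0.9671 = 1.029188
Square root: 1.029188^0.5 = 1.014489
Geometric mean = 1.014489 - 1 = 0.014489
As percentage: 1.45%

1.45%


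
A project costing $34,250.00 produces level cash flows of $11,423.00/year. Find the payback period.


Formula: Payback = investment / annual cash flow
Substituting: Payback = $34,250.00 / $11,423.00
Payback = 2.9983 years

2.9983 years


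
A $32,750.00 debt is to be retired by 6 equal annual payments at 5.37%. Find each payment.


Formula: PMT = PV * r / (1 - (1+r)^(-n))
Denominator: 1 - (1 + 0.0537)^(-6) = 0.269369
Numerator: $32,750.00 * 0.0537 = 1758.675
PMT = 1758.675 / 0.269369 = $6,528.87

$6,528.87


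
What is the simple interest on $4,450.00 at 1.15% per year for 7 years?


Formula: I = P * r * t
Substituting: I = $4,450.00 * 0.0115 * 7
Step: I = $4,450.00 * 0.0805
I = $358.23

$358.23


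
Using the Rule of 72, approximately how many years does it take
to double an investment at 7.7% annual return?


Formula: Years ≈ 72 / r
Substituting: Years ≈ 72 / 7.7
Years ≈ 9.4

9.4 years


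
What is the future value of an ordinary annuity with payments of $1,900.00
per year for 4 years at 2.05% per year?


Formula: FV = PMT * ((1+r)^n - 1) / r
Growth factor: (1 + 0.0205)^4 = 1.084556
Numerator: 1.084556 - 1 = 0.084556
FV = $1,900.00 * 0.084556 / 0.0205 = $7,836.91

$7,836.91


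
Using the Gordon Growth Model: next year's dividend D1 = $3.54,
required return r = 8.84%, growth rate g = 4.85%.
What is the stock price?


Formula: P = D1 / (r - g)
Spread: r - g = 0.0884 - 0.0485 = 0.0399
Substituting: P = $3.54 / 0.0399
P = $88.72

$88.72


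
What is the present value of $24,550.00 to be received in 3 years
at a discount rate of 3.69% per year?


Formula: PV = FV / (1 + r)^n
Substituting: PV = $24,550.00 / (1 + 0.0369)^3
Discount factor: (1.0369)^3 = 1.114835
PV = $24,550.00 / 1.114835 = $22,021.19

$22,021.19


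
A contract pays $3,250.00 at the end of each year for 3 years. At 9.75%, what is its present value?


Formula: PV = PMT * (1 - (1+r)^(-n)) / r
Discount factor: (1 + 0.0975)^(-3) = 0.756461
Bracket: 1 - 0.756461 = 0.243539
PV = $3,250.00 * 0.243539 / 0.0975 = $8,117.97

$8,117.97


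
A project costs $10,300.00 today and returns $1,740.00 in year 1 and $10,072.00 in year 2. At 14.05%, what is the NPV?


Formula: NPV = C0 + C1/(1+r) + C2/(1+r)^2
Discount C1: $1,740.00 / (1 + 0.1405) = $1,525.65
Discount C2: $10,072.00 / (1 + 0.1405)^2 = $7,743.28
NPV = -$10,300.00 + $1,525.65 + $7,743.28 = -$1,031.07

-$1,031.07


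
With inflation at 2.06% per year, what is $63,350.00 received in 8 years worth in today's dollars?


Formula: Real value = nominal / (1 + inflation)^years
Price level: (1 + 0.0206)^8 = 1.177184
Real value = $63,350.00 / 1.177184 = $53,814.85

$53,814.85


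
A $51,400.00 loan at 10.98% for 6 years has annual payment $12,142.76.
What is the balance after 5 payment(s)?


Formula: Balance = PV*(1+r)^k - PMT*((1+r)^k - 1)/r
Growth: (1 + 0.1098)^5 = 1.683541
Accumulated factor: ((1+r)^k - 1)/r = 6.225325
Balance = $51,400.00 * 1.683541 - $12,142.76 * 6.225325
Balance = $10,941.37

$10,941.37


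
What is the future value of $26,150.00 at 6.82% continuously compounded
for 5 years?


Formula: FV = P * e^(r*t)
Exponent: r*t = 0.0682 * 5 = 0.341
e^(0.341) = 1.406353
FV = $26,150.00 * 1.406353 = $36,776.14

$36,776.14


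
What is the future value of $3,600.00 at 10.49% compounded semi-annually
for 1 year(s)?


Formula: FV = P * (1 + r/m)^(m*t)
Period rate: r/m = 0.1049 / 2 = 0.05245
Total periods: m*t = 2 * 1 = 2
Growth factor: (1 + 0.05245)^2 = 1.107651
FV = $3,600.00 * 1.107651 = $3,987.54

$3,987.54


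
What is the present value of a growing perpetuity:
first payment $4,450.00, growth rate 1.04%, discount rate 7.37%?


Formula: PV = C / (r - g)
Spread: r - g = 0.0737 - 0.0104 = 0.0633
Substituting: PV = $4,450.00 / 0.0633
PV = $70,300.16

$70,300.16


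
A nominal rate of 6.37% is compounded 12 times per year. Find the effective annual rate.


Formula: EAR = (1 + r/m)^m - 1
Period rate: r/m = 0.0637 / 12 = 0.005308
Compounding: (1 + 0.005308)^12 = 1.065593
EAR = 1.065593 - 1 = 0.065593

0.065593


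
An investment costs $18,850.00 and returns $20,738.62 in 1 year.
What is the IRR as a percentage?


Formula: IRR = C1/C0 - 1
Substituting: IRR = $20,738.62 / $18,850.00 - 1
Ratio: 1.100192 - 1 = 0.100192
IRR = 10.0192%

10.0192%


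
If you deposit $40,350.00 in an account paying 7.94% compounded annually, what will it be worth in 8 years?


Formula: FV = P * (1 + r)^n
Substituting: FV = $40,350.00 * (1 + 0.0794)^8
Growth factor: (1.0794)^8 = 1.84272
FV = $40,350.00 * 1.84272 = $74,353.75

$74,353.75


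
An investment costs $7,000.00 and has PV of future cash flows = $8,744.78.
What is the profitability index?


Formula: PI = PV(cash flows) / initial investment
Substituting: PI = $8,744.78 / $7,000.00
PI = 1.2493

1.2493


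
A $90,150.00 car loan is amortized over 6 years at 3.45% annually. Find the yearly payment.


Formula: PMT = PV * r / (1 - (1+r)^(-n))
Denominator: 1 - (1 + 0.0345)^(-6) = 0.184137
Numerator: $90,150.00 * 0.0345 = 3110.175
PMT = 3110.175 / 0.184137 = $16,890.51

$16,890.51


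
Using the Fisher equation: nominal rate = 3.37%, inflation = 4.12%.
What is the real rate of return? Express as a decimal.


Formula: (1 + r_real) = (1 + r_nom) / (1 + inflation)
Substituting: (1 + r_real) = 1.0337 / 1.0412
(1 + r_real) = 0.992797
r_real = 0.992797 - 1 = -0.007203

-0.007203


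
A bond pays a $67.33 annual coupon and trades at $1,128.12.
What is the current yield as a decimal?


Formula: Current yield = annual coupon / price
Substituting: CY = $67.33 / $1,128.12
CY = 0.059683

0.059683


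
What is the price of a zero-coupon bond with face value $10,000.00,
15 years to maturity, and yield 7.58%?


Formula: Price = FV / (1 + r)^n
Substituting: Price = $10,000.00 / (1 + 0.0758)^15
Discount factor: (1.0758)^15 = 2.992079
Price = $10,000.00 / 2.992079 = $3,342.16

$3,342.16


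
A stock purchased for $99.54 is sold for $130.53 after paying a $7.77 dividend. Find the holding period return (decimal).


Formula: HPR = (P1 - P0 + D) / P0
Gain: $130.53 - $99.54 + $7.77 = $38.76
HPR = $38.76 / $99.54 = 0.3894

0.3894


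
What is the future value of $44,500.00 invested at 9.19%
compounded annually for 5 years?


Formula: FV = P * (1 + r)^n
Substituting: FV = $44,500.00 * (1 + 0.0919)^5
Growth factor: (1.0919)^5 = 1.552081
FV = $44,500.00 * 1.552081 = $69,067.60

$69,067.60


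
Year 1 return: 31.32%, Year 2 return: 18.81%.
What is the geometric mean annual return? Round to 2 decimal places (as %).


Formula: Geometric mean = ((1+r1)*(1+r2))^(1/2) - 1
Product: (1 + 0.3132) * (1 + 0.1881) = 1.3132 * 1.1881 = 1.560213
Square root: 1.560213^0.5 = 1.249085
Geometric mean = 1.249085 - 1 = 0.249085
As percentage: 24.91%

24.91%


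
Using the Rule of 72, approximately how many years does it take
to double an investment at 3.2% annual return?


Formula: Years ≈ 72 / r
Substituting: Years ≈ 72 / 3.2
Years ≈ 22.5

22.5 years
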